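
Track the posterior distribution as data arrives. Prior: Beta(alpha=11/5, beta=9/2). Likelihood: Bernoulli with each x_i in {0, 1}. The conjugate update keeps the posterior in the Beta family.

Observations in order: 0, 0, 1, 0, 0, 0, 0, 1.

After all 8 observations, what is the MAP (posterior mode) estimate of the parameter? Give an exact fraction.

32/127

obs 1: x=0 → posterior Beta(11/5, 11/2)
obs 2: x=0 → posterior Beta(11/5, 13/2)
obs 3: x=1 → posterior Beta(16/5, 13/2)
obs 4: x=0 → posterior Beta(16/5, 15/2)
obs 5: x=0 → posterior Beta(16/5, 17/2)
obs 6: x=0 → posterior Beta(16/5, 19/2)
obs 7: x=0 → posterior Beta(16/5, 21/2)
obs 8: x=1 → posterior Beta(21/5, 21/2)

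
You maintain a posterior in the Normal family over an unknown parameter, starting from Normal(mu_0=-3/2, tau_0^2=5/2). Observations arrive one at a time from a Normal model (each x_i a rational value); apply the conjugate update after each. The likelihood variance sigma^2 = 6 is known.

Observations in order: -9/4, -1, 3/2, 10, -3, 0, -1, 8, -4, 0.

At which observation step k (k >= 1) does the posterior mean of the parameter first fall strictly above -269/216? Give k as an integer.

k = 3

obs 1: x=-9/4 → posterior Normal(-117/68, 30/17)
obs 2: x=-1 → posterior Normal(-137/88, 15/11)
obs 3: x=3/2 → posterior Normal(-107/108, 10/9)
obs 4: x=10 → posterior Normal(93/128, 15/16)
obs 5: x=-3 → posterior Normal(33/148, 30/37)
obs 6: x=0 → posterior Normal(11/56, 5/7)
obs 7: x=-1 → posterior Normal(13/188, 30/47)
obs 8: x=8 → posterior Normal(173/208, 15/26)
obs 9: x=-4 → posterior Normal(31/76, 10/19)
obs 10: x=0 → posterior Normal(3/8, 15/31)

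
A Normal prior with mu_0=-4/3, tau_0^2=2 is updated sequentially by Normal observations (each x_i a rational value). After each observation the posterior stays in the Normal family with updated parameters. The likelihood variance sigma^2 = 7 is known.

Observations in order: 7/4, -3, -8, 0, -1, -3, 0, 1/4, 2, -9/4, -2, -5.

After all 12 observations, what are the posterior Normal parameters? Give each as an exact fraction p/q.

obs 1: x=7/4 → posterior Normal(-35/54, 14/9)
obs 2: x=-3 → posterior Normal(-71/66, 14/11)
obs 3: x=-8 → posterior Normal(-167/78, 14/13)
obs 4: x=0 → posterior Normal(-167/90, 14/15)
obs 5: x=-1 → posterior Normal(-179/102, 14/17)
obs 6: x=-3 → posterior Normal(-215/114, 14/19)
obs 7: x=0 → posterior Normal(-215/126, 2/3)
obs 8: x=1/4 → posterior Normal(-106/69, 14/23)
obs 9: x=2 → posterior Normal(-94/75, 14/25)
obs 10: x=-9/4 → posterior Normal(-215/162, 14/27)
obs 11: x=-2 → posterior Normal(-239/174, 14/29)
obs 12: x=-5 → posterior Normal(-299/186, 14/31)

mu_0=-299/186, tau_0^2=14/31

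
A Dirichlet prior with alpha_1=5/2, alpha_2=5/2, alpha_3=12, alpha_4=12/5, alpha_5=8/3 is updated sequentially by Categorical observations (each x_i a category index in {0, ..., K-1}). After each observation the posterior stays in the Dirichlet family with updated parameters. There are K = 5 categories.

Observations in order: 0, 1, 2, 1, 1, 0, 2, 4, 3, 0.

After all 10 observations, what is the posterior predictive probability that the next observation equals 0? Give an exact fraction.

165/962

obs 1: x=0 → posterior Dirichlet(7/2, 5/2, 12, 12/5, 8/3)
obs 2: x=1 → posterior Dirichlet(7/2, 7/2, 12, 12/5, 8/3)
obs 3: x=2 → posterior Dirichlet(7/2, 7/2, 13, 12/5, 8/3)
obs 4: x=1 → posterior Dirichlet(7/2, 9/2, 13, 12/5, 8/3)
obs 5: x=1 → posterior Dirichlet(7/2, 11/2, 13, 12/5, 8/3)
obs 6: x=0 → posterior Dirichlet(9/2, 11/2, 13, 12/5, 8/3)
obs 7: x=2 → posterior Dirichlet(9/2, 11/2, 14, 12/5, 8/3)
obs 8: x=4 → posterior Dirichlet(9/2, 11/2, 14, 12/5, 11/3)
obs 9: x=3 → posterior Dirichlet(9/2, 11/2, 14, 17/5, 11/3)
obs 10: x=0 → posterior Dirichlet(11/2, 11/2, 14, 17/5, 11/3)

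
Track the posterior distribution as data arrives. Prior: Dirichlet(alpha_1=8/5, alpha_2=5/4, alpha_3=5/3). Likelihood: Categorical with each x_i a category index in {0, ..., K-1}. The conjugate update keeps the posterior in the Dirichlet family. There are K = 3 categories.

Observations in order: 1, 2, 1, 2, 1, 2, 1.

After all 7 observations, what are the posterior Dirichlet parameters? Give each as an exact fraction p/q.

alpha_1=8/5, alpha_2=21/4, alpha_3=14/3

obs 1: x=1 → posterior Dirichlet(8/5, 9/4, 5/3)
obs 2: x=2 → posterior Dirichlet(8/5, 9/4, 8/3)
obs 3: x=1 → posterior Dirichlet(8/5, 13/4, 8/3)
obs 4: x=2 → posterior Dirichlet(8/5, 13/4, 11/3)
obs 5: x=1 → posterior Dirichlet(8/5, 17/4, 11/3)
obs 6: x=2 → posterior Dirichlet(8/5, 17/4, 14/3)
obs 7: x=1 → posterior Dirichlet(8/5, 21/4, 14/3)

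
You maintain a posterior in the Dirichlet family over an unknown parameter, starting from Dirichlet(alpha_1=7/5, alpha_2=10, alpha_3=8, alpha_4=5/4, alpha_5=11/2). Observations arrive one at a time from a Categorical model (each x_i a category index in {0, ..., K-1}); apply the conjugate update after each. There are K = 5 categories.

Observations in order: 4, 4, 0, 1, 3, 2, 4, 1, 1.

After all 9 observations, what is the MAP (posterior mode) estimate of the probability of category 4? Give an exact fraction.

obs 1: x=4 → posterior Dirichlet(7/5, 10, 8, 5/4, 13/2)
obs 2: x=4 → posterior Dirichlet(7/5, 10, 8, 5/4, 15/2)
obs 3: x=0 → posterior Dirichlet(12/5, 10, 8, 5/4, 15/2)
obs 4: x=1 → posterior Dirichlet(12/5, 11, 8, 5/4, 15/2)
obs 5: x=3 → posterior Dirichlet(12/5, 11, 8, 9/4, 15/2)
obs 6: x=2 → posterior Dirichlet(12/5, 11, 9, 9/4, 15/2)
obs 7: x=4 → posterior Dirichlet(12/5, 11, 9, 9/4, 17/2)
obs 8: x=1 → posterior Dirichlet(12/5, 12, 9, 9/4, 17/2)
obs 9: x=1 → posterior Dirichlet(12/5, 13, 9, 9/4, 17/2)

50/201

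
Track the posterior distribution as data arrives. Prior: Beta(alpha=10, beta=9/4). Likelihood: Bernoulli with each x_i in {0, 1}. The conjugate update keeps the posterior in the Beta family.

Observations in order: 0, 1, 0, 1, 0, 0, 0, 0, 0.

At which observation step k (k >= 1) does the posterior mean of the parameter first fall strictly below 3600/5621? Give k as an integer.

obs 1: x=0 → posterior Beta(10, 13/4)
obs 2: x=1 → posterior Beta(11, 13/4)
obs 3: x=0 → posterior Beta(11, 17/4)
obs 4: x=1 → posterior Beta(12, 17/4)
obs 5: x=0 → posterior Beta(12, 21/4)
obs 6: x=0 → posterior Beta(12, 25/4)
obs 7: x=0 → posterior Beta(12, 29/4)
obs 8: x=0 → posterior Beta(12, 33/4)
obs 9: x=0 → posterior Beta(12, 37/4)

k = 7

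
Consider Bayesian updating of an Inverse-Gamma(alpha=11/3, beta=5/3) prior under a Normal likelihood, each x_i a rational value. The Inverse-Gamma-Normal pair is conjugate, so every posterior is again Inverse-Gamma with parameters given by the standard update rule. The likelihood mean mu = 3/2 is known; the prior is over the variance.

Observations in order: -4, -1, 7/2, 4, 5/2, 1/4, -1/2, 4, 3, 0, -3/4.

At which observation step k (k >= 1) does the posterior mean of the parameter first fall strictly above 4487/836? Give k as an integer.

k = 2

obs 1: x=-4 → posterior Inverse-Gamma(25/6, 403/24)
obs 2: x=-1 → posterior Inverse-Gamma(14/3, 239/12)
obs 3: x=7/2 → posterior Inverse-Gamma(31/6, 263/12)
obs 4: x=4 → posterior Inverse-Gamma(17/3, 601/24)
obs 5: x=5/2 → posterior Inverse-Gamma(37/6, 613/24)
obs 6: x=1/4 → posterior Inverse-Gamma(20/3, 2527/96)
obs 7: x=-1/2 → posterior Inverse-Gamma(43/6, 2719/96)
obs 8: x=4 → posterior Inverse-Gamma(23/3, 3019/96)
obs 9: x=3 → posterior Inverse-Gamma(49/6, 3127/96)
obs 10: x=0 → posterior Inverse-Gamma(26/3, 3235/96)
obs 11: x=-3/4 → posterior Inverse-Gamma(55/6, 1739/48)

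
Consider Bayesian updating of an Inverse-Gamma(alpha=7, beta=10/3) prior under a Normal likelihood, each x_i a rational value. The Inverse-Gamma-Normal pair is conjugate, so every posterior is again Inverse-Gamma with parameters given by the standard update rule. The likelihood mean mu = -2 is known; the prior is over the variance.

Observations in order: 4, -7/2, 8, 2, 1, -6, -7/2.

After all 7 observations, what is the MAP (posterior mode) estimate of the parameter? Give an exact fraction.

obs 1: x=4 → posterior Inverse-Gamma(15/2, 64/3)
obs 2: x=-7/2 → posterior Inverse-Gamma(8, 539/24)
obs 3: x=8 → posterior Inverse-Gamma(17/2, 1739/24)
obs 4: x=2 → posterior Inverse-Gamma(9, 1931/24)
obs 5: x=1 → posterior Inverse-Gamma(19/2, 2039/24)
obs 6: x=-6 → posterior Inverse-Gamma(10, 2231/24)
obs 7: x=-7/2 → posterior Inverse-Gamma(21/2, 1129/12)

1129/138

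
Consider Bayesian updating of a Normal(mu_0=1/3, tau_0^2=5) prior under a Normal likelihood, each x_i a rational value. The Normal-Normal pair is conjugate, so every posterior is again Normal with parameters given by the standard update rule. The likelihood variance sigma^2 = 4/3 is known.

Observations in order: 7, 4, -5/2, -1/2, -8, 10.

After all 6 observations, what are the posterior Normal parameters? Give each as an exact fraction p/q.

mu_0=227/141, tau_0^2=10/47

obs 1: x=7 → posterior Normal(319/57, 20/19)
obs 2: x=4 → posterior Normal(499/102, 10/17)
obs 3: x=-5/2 → posterior Normal(773/294, 20/49)
obs 4: x=-1/2 → posterior Normal(91/48, 5/16)
obs 5: x=-8 → posterior Normal(4/237, 20/79)
obs 6: x=10 → posterior Normal(227/141, 10/47)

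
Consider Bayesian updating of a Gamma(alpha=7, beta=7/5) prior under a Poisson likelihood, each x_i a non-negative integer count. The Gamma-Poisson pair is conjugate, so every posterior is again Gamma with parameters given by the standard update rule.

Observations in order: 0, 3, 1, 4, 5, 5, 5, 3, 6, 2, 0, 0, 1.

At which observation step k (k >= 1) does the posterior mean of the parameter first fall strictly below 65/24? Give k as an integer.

k = 3

obs 1: x=0 → posterior Gamma(7, 12/5)
obs 2: x=3 → posterior Gamma(10, 17/5)
obs 3: x=1 → posterior Gamma(11, 22/5)
obs 4: x=4 → posterior Gamma(15, 27/5)
obs 5: x=5 → posterior Gamma(20, 32/5)
obs 6: x=5 → posterior Gamma(25, 37/5)
obs 7: x=5 → posterior Gamma(30, 42/5)
obs 8: x=3 → posterior Gamma(33, 47/5)
obs 9: x=6 → posterior Gamma(39, 52/5)
obs 10: x=2 → posterior Gamma(41, 57/5)
obs 11: x=0 → posterior Gamma(41, 62/5)
obs 12: x=0 → posterior Gamma(41, 67/5)
obs 13: x=1 → posterior Gamma(42, 72/5)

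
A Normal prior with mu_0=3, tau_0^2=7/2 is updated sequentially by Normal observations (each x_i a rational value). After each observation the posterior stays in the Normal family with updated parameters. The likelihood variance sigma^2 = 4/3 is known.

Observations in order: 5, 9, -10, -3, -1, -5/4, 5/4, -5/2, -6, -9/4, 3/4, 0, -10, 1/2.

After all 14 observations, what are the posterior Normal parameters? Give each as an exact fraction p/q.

mu_0=-771/604, tau_0^2=14/151

obs 1: x=5 → posterior Normal(129/29, 28/29)
obs 2: x=9 → posterior Normal(159/25, 14/25)
obs 3: x=-10 → posterior Normal(108/71, 28/71)
obs 4: x=-3 → posterior Normal(45/92, 7/23)
obs 5: x=-1 → posterior Normal(24/113, 28/113)
obs 6: x=-5/4 → posterior Normal(-9/536, 14/67)
obs 7: x=5/4 → posterior Normal(24/155, 28/155)
obs 8: x=-5/2 → posterior Normal(-57/352, 7/44)
obs 9: x=-6 → posterior Normal(-309/394, 28/197)
obs 10: x=-9/4 → posterior Normal(-807/872, 14/109)
obs 11: x=3/4 → posterior Normal(-186/239, 28/239)
obs 12: x=0 → posterior Normal(-93/130, 7/65)
obs 13: x=-10 → posterior Normal(-396/281, 28/281)
obs 14: x=1/2 → posterior Normal(-771/604, 14/151)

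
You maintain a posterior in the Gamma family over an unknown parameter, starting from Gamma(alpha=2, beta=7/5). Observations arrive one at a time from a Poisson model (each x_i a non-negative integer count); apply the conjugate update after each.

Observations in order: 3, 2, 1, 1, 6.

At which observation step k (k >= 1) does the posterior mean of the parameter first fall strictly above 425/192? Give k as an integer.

k = 5

obs 1: x=3 → posterior Gamma(5, 12/5)
obs 2: x=2 → posterior Gamma(7, 17/5)
obs 3: x=1 → posterior Gamma(8, 22/5)
obs 4: x=1 → posterior Gamma(9, 27/5)
obs 5: x=6 → posterior Gamma(15, 32/5)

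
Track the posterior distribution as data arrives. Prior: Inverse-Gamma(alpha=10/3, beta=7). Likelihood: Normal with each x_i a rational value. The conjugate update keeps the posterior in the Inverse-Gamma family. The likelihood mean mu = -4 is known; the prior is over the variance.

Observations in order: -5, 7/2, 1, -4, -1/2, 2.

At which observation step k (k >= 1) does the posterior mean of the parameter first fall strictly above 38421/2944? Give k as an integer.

obs 1: x=-5 → posterior Inverse-Gamma(23/6, 15/2)
obs 2: x=7/2 → posterior Inverse-Gamma(13/3, 285/8)
obs 3: x=1 → posterior Inverse-Gamma(29/6, 385/8)
obs 4: x=-4 → posterior Inverse-Gamma(16/3, 385/8)
obs 5: x=-1/2 → posterior Inverse-Gamma(35/6, 217/4)
obs 6: x=2 → posterior Inverse-Gamma(19/3, 289/4)

k = 6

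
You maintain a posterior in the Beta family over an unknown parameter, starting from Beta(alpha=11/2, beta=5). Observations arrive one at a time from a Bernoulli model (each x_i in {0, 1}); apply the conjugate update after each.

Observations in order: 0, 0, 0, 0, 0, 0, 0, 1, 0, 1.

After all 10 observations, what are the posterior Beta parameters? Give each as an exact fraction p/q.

obs 1: x=0 → posterior Beta(11/2, 6)
obs 2: x=0 → posterior Beta(11/2, 7)
obs 3: x=0 → posterior Beta(11/2, 8)
obs 4: x=0 → posterior Beta(11/2, 9)
obs 5: x=0 → posterior Beta(11/2, 10)
obs 6: x=0 → posterior Beta(11/2, 11)
obs 7: x=0 → posterior Beta(11/2, 12)
obs 8: x=1 → posterior Beta(13/2, 12)
obs 9: x=0 → posterior Beta(13/2, 13)
obs 10: x=1 → posterior Beta(15/2, 13)

alpha=15/2, beta=13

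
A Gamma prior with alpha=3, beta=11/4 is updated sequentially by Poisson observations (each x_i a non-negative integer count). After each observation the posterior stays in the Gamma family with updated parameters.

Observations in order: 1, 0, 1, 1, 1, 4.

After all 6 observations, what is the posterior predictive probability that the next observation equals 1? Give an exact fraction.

4248162924414062500/12381557655576425121

obs 1: x=1 → posterior Gamma(4, 15/4)
obs 2: x=0 → posterior Gamma(4, 19/4)
obs 3: x=1 → posterior Gamma(5, 23/4)
obs 4: x=1 → posterior Gamma(6, 27/4)
obs 5: x=1 → posterior Gamma(7, 31/4)
obs 6: x=4 → posterior Gamma(11, 35/4)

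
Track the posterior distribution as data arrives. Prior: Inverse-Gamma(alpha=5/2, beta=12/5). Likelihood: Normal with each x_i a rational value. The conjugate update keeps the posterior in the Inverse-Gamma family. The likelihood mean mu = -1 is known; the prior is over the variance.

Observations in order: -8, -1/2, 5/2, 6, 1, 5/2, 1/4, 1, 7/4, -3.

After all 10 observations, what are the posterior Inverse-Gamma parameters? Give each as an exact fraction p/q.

obs 1: x=-8 → posterior Inverse-Gamma(3, 269/10)
obs 2: x=-1/2 → posterior Inverse-Gamma(7/2, 1081/40)
obs 3: x=5/2 → posterior Inverse-Gamma(4, 663/20)
obs 4: x=6 → posterior Inverse-Gamma(9/2, 1153/20)
obs 5: x=1 → posterior Inverse-Gamma(5, 1193/20)
obs 6: x=5/2 → posterior Inverse-Gamma(11/2, 2631/40)
obs 7: x=1/4 → posterior Inverse-Gamma(6, 10649/160)
obs 8: x=1 → posterior Inverse-Gamma(13/2, 10969/160)
obs 9: x=7/4 → posterior Inverse-Gamma(7, 5787/80)
obs 10: x=-3 → posterior Inverse-Gamma(15/2, 5947/80)

alpha=15/2, beta=5947/80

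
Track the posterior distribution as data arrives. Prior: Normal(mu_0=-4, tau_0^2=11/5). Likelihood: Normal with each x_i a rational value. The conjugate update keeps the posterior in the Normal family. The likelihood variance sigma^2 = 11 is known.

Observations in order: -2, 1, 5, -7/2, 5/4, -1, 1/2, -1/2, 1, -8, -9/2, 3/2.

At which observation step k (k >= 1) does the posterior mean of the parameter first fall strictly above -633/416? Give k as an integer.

obs 1: x=-2 → posterior Normal(-11/3, 11/6)
obs 2: x=1 → posterior Normal(-3, 11/7)
obs 3: x=5 → posterior Normal(-2, 11/8)
obs 4: x=-7/2 → posterior Normal(-13/6, 11/9)
obs 5: x=5/4 → posterior Normal(-73/40, 11/10)
obs 6: x=-1 → posterior Normal(-7/4, 1)
obs 7: x=1/2 → posterior Normal(-25/16, 11/12)
obs 8: x=-1/2 → posterior Normal(-77/52, 11/13)
obs 9: x=1 → posterior Normal(-73/56, 11/14)
obs 10: x=-8 → posterior Normal(-7/4, 11/15)
obs 11: x=-9/2 → posterior Normal(-123/64, 11/16)
obs 12: x=3/2 → posterior Normal(-117/68, 11/17)

k = 8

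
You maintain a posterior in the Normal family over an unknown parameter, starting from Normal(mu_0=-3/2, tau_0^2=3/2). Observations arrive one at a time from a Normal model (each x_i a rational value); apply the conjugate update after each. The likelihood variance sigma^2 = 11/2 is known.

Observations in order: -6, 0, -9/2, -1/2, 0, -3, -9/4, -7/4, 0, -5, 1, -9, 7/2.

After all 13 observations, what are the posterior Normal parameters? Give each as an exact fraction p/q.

mu_0=-99/50, tau_0^2=33/100

obs 1: x=-6 → posterior Normal(-69/28, 33/28)
obs 2: x=0 → posterior Normal(-69/34, 33/34)
obs 3: x=-9/2 → posterior Normal(-12/5, 33/40)
obs 4: x=-1/2 → posterior Normal(-99/46, 33/46)
obs 5: x=0 → posterior Normal(-99/52, 33/52)
obs 6: x=-3 → posterior Normal(-117/58, 33/58)
obs 7: x=-9/4 → posterior Normal(-261/128, 33/64)
obs 8: x=-7/4 → posterior Normal(-141/70, 33/70)
obs 9: x=0 → posterior Normal(-141/76, 33/76)
obs 10: x=-5 → posterior Normal(-171/82, 33/82)
obs 11: x=1 → posterior Normal(-15/8, 3/8)
obs 12: x=-9 → posterior Normal(-219/94, 33/94)
obs 13: x=7/2 → posterior Normal(-99/50, 33/100)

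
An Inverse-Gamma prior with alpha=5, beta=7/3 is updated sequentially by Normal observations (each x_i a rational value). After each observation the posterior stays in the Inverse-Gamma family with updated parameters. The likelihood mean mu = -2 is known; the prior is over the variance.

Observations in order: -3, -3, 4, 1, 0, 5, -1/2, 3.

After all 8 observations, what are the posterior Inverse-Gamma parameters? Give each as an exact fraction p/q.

alpha=9, beta=1583/24

obs 1: x=-3 → posterior Inverse-Gamma(11/2, 17/6)
obs 2: x=-3 → posterior Inverse-Gamma(6, 10/3)
obs 3: x=4 → posterior Inverse-Gamma(13/2, 64/3)
obs 4: x=1 → posterior Inverse-Gamma(7, 155/6)
obs 5: x=0 → posterior Inverse-Gamma(15/2, 167/6)
obs 6: x=5 → posterior Inverse-Gamma(8, 157/3)
obs 7: x=-1/2 → posterior Inverse-Gamma(17/2, 1283/24)
obs 8: x=3 → posterior Inverse-Gamma(9, 1583/24)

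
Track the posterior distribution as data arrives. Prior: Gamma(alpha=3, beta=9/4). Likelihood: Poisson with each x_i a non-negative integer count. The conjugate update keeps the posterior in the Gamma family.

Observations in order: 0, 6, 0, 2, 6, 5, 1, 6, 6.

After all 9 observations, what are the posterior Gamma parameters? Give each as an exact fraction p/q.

alpha=35, beta=45/4

obs 1: x=0 → posterior Gamma(3, 13/4)
obs 2: x=6 → posterior Gamma(9, 17/4)
obs 3: x=0 → posterior Gamma(9, 21/4)
obs 4: x=2 → posterior Gamma(11, 25/4)
obs 5: x=6 → posterior Gamma(17, 29/4)
obs 6: x=5 → posterior Gamma(22, 33/4)
obs 7: x=1 → posterior Gamma(23, 37/4)
obs 8: x=6 → posterior Gamma(29, 41/4)
obs 9: x=6 → posterior Gamma(35, 45/4)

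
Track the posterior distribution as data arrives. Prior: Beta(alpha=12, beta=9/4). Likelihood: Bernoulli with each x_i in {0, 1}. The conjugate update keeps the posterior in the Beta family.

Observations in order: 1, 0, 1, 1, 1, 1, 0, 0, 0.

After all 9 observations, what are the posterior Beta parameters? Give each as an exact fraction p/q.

alpha=17, beta=25/4

obs 1: x=1 → posterior Beta(13, 9/4)
obs 2: x=0 → posterior Beta(13, 13/4)
obs 3: x=1 → posterior Beta(14, 13/4)
obs 4: x=1 → posterior Beta(15, 13/4)
obs 5: x=1 → posterior Beta(16, 13/4)
obs 6: x=1 → posterior Beta(17, 13/4)
obs 7: x=0 → posterior Beta(17, 17/4)
obs 8: x=0 → posterior Beta(17, 21/4)
obs 9: x=0 → posterior Beta(17, 25/4)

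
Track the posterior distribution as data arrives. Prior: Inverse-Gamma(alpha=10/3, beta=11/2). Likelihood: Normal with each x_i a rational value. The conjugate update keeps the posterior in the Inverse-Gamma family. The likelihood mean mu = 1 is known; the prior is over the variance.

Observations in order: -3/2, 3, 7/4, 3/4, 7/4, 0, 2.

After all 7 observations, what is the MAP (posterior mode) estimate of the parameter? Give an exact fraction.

1173/752

obs 1: x=-3/2 → posterior Inverse-Gamma(23/6, 69/8)
obs 2: x=3 → posterior Inverse-Gamma(13/3, 85/8)
obs 3: x=7/4 → posterior Inverse-Gamma(29/6, 349/32)
obs 4: x=3/4 → posterior Inverse-Gamma(16/3, 175/16)
obs 5: x=7/4 → posterior Inverse-Gamma(35/6, 359/32)
obs 6: x=0 → posterior Inverse-Gamma(19/3, 375/32)
obs 7: x=2 → posterior Inverse-Gamma(41/6, 391/32)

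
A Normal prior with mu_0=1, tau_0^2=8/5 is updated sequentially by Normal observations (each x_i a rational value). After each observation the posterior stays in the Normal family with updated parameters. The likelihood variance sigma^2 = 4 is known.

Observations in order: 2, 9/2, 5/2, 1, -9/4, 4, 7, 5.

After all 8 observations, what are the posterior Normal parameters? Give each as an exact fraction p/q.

obs 1: x=2 → posterior Normal(9/7, 8/7)
obs 2: x=9/2 → posterior Normal(2, 8/9)
obs 3: x=5/2 → posterior Normal(23/11, 8/11)
obs 4: x=1 → posterior Normal(25/13, 8/13)
obs 5: x=-9/4 → posterior Normal(41/30, 8/15)
obs 6: x=4 → posterior Normal(57/34, 8/17)
obs 7: x=7 → posterior Normal(85/38, 8/19)
obs 8: x=5 → posterior Normal(5/2, 8/21)

mu_0=5/2, tau_0^2=8/21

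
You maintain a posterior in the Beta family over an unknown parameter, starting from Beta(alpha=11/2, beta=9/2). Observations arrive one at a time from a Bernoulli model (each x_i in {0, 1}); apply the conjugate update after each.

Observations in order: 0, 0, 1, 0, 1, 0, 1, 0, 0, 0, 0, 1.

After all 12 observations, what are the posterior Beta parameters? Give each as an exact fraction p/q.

obs 1: x=0 → posterior Beta(11/2, 11/2)
obs 2: x=0 → posterior Beta(11/2, 13/2)
obs 3: x=1 → posterior Beta(13/2, 13/2)
obs 4: x=0 → posterior Beta(13/2, 15/2)
obs 5: x=1 → posterior Beta(15/2, 15/2)
obs 6: x=0 → posterior Beta(15/2, 17/2)
obs 7: x=1 → posterior Beta(17/2, 17/2)
obs 8: x=0 → posterior Beta(17/2, 19/2)
obs 9: x=0 → posterior Beta(17/2, 21/2)
obs 10: x=0 → posterior Beta(17/2, 23/2)
obs 11: x=0 → posterior Beta(17/2, 25/2)
obs 12: x=1 → posterior Beta(19/2, 25/2)

alpha=19/2, beta=25/2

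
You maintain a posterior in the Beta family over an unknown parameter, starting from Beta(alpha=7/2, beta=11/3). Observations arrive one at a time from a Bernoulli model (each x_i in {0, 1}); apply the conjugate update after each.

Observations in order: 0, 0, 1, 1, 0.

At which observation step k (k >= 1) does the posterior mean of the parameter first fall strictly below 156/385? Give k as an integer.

k = 2

obs 1: x=0 → posterior Beta(7/2, 14/3)
obs 2: x=0 → posterior Beta(7/2, 17/3)
obs 3: x=1 → posterior Beta(9/2, 17/3)
obs 4: x=1 → posterior Beta(11/2, 17/3)
obs 5: x=0 → posterior Beta(11/2, 20/3)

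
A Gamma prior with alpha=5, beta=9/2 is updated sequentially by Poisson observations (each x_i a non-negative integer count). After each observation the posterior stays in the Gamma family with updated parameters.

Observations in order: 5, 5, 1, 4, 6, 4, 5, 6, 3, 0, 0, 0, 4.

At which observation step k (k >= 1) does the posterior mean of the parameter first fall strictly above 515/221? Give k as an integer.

obs 1: x=5 → posterior Gamma(10, 11/2)
obs 2: x=5 → posterior Gamma(15, 13/2)
obs 3: x=1 → posterior Gamma(16, 15/2)
obs 4: x=4 → posterior Gamma(20, 17/2)
obs 5: x=6 → posterior Gamma(26, 19/2)
obs 6: x=4 → posterior Gamma(30, 21/2)
obs 7: x=5 → posterior Gamma(35, 23/2)
obs 8: x=6 → posterior Gamma(41, 25/2)
obs 9: x=3 → posterior Gamma(44, 27/2)
obs 10: x=0 → posterior Gamma(44, 29/2)
obs 11: x=0 → posterior Gamma(44, 31/2)
obs 12: x=0 → posterior Gamma(44, 33/2)
obs 13: x=4 → posterior Gamma(48, 35/2)

k = 4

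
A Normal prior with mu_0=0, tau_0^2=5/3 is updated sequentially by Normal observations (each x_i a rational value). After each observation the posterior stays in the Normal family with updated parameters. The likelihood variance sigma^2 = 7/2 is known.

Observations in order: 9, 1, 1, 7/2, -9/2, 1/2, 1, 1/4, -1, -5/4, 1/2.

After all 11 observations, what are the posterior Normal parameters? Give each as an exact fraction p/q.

mu_0=100/131, tau_0^2=35/131

obs 1: x=9 → posterior Normal(90/31, 35/31)
obs 2: x=1 → posterior Normal(100/41, 35/41)
obs 3: x=1 → posterior Normal(110/51, 35/51)
obs 4: x=7/2 → posterior Normal(145/61, 35/61)
obs 5: x=-9/2 → posterior Normal(100/71, 35/71)
obs 6: x=1/2 → posterior Normal(35/27, 35/81)
obs 7: x=1 → posterior Normal(115/91, 5/13)
obs 8: x=1/4 → posterior Normal(235/202, 35/101)
obs 9: x=-1 → posterior Normal(215/222, 35/111)
obs 10: x=-5/4 → posterior Normal(95/121, 35/121)
obs 11: x=1/2 → posterior Normal(100/131, 35/131)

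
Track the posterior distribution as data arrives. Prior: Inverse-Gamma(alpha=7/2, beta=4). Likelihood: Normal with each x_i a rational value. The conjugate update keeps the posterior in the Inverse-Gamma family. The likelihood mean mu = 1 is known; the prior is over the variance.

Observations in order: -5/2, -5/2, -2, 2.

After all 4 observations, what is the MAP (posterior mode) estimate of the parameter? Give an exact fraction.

85/26

obs 1: x=-5/2 → posterior Inverse-Gamma(4, 81/8)
obs 2: x=-5/2 → posterior Inverse-Gamma(9/2, 65/4)
obs 3: x=-2 → posterior Inverse-Gamma(5, 83/4)
obs 4: x=2 → posterior Inverse-Gamma(11/2, 85/4)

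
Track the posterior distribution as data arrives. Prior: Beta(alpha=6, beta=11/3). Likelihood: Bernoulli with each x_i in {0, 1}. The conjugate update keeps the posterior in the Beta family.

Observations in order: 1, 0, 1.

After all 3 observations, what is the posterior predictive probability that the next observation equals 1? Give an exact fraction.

12/19

obs 1: x=1 → posterior Beta(7, 11/3)
obs 2: x=0 → posterior Beta(7, 14/3)
obs 3: x=1 → posterior Beta(8, 14/3)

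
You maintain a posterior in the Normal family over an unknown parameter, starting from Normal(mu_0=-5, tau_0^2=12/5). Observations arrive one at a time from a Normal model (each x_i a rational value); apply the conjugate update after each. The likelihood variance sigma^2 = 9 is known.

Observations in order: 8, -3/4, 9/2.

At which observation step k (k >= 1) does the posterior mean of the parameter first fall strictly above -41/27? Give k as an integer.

k = 3

obs 1: x=8 → posterior Normal(-43/19, 36/19)
obs 2: x=-3/4 → posterior Normal(-2, 36/23)
obs 3: x=9/2 → posterior Normal(-28/27, 4/3)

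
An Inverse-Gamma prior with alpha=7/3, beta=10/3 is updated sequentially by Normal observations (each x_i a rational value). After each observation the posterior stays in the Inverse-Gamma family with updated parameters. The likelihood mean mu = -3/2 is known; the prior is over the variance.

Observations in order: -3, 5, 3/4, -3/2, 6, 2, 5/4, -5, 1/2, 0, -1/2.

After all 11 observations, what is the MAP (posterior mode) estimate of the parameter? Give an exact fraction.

obs 1: x=-3 → posterior Inverse-Gamma(17/6, 107/24)
obs 2: x=5 → posterior Inverse-Gamma(10/3, 307/12)
obs 3: x=3/4 → posterior Inverse-Gamma(23/6, 2699/96)
obs 4: x=-3/2 → posterior Inverse-Gamma(13/3, 2699/96)
obs 5: x=6 → posterior Inverse-Gamma(29/6, 5399/96)
obs 6: x=2 → posterior Inverse-Gamma(16/3, 5987/96)
obs 7: x=5/4 → posterior Inverse-Gamma(35/6, 3175/48)
obs 8: x=-5 → posterior Inverse-Gamma(19/3, 3469/48)
obs 9: x=1/2 → posterior Inverse-Gamma(41/6, 3565/48)
obs 10: x=0 → posterior Inverse-Gamma(22/3, 3619/48)
obs 11: x=-1/2 → posterior Inverse-Gamma(47/6, 3643/48)

3643/424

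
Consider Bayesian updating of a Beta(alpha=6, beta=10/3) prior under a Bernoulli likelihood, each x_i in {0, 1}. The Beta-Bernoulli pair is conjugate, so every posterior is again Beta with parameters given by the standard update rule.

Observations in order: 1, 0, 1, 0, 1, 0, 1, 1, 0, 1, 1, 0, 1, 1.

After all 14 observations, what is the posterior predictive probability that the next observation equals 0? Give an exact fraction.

5/14

obs 1: x=1 → posterior Beta(7, 10/3)
obs 2: x=0 → posterior Beta(7, 13/3)
obs 3: x=1 → posterior Beta(8, 13/3)
obs 4: x=0 → posterior Beta(8, 16/3)
obs 5: x=1 → posterior Beta(9, 16/3)
obs 6: x=0 → posterior Beta(9, 19/3)
obs 7: x=1 → posterior Beta(10, 19/3)
obs 8: x=1 → posterior Beta(11, 19/3)
obs 9: x=0 → posterior Beta(11, 22/3)
obs 10: x=1 → posterior Beta(12, 22/3)
obs 11: x=1 → posterior Beta(13, 22/3)
obs 12: x=0 → posterior Beta(13, 25/3)
obs 13: x=1 → posterior Beta(14, 25/3)
obs 14: x=1 → posterior Beta(15, 25/3)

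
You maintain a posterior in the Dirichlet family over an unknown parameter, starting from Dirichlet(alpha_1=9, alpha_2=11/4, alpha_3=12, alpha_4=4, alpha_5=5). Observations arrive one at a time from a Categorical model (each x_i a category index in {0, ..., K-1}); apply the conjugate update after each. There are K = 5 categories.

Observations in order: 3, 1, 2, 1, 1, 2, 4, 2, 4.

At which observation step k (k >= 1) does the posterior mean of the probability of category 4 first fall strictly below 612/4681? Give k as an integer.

obs 1: x=3 → posterior Dirichlet(9, 11/4, 12, 5, 5)
obs 2: x=1 → posterior Dirichlet(9, 15/4, 12, 5, 5)
obs 3: x=2 → posterior Dirichlet(9, 15/4, 13, 5, 5)
obs 4: x=1 → posterior Dirichlet(9, 19/4, 13, 5, 5)
obs 5: x=1 → posterior Dirichlet(9, 23/4, 13, 5, 5)
obs 6: x=2 → posterior Dirichlet(9, 23/4, 14, 5, 5)
obs 7: x=4 → posterior Dirichlet(9, 23/4, 14, 5, 6)
obs 8: x=2 → posterior Dirichlet(9, 23/4, 15, 5, 6)
obs 9: x=4 → posterior Dirichlet(9, 23/4, 15, 5, 7)

k = 6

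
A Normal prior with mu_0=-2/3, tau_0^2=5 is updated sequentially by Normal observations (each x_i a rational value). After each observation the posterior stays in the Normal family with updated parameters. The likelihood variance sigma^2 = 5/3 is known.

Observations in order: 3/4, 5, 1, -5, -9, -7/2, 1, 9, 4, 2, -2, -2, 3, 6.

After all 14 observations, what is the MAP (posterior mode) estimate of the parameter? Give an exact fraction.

obs 1: x=3/4 → posterior Normal(19/48, 5/4)
obs 2: x=5 → posterior Normal(199/84, 5/7)
obs 3: x=1 → posterior Normal(47/24, 1/2)
obs 4: x=-5 → posterior Normal(55/156, 5/13)
obs 5: x=-9 → posterior Normal(-269/192, 5/16)
obs 6: x=-7/2 → posterior Normal(-395/228, 5/19)
obs 7: x=1 → posterior Normal(-359/264, 5/22)
obs 8: x=9 → posterior Normal(-7/60, 1/5)
obs 9: x=4 → posterior Normal(109/336, 5/28)
obs 10: x=2 → posterior Normal(181/372, 5/31)
obs 11: x=-2 → posterior Normal(109/408, 5/34)
obs 12: x=-2 → posterior Normal(1/12, 5/37)
obs 13: x=3 → posterior Normal(29/96, 1/8)
obs 14: x=6 → posterior Normal(361/516, 5/43)

361/516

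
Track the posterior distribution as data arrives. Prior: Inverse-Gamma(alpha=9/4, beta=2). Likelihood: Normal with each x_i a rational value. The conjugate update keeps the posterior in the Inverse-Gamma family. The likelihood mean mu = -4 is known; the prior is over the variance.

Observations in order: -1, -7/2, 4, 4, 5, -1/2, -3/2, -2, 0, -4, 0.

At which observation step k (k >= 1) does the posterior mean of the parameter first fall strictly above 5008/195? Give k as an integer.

k = 5

obs 1: x=-1 → posterior Inverse-Gamma(11/4, 13/2)
obs 2: x=-7/2 → posterior Inverse-Gamma(13/4, 53/8)
obs 3: x=4 → posterior Inverse-Gamma(15/4, 309/8)
obs 4: x=4 → posterior Inverse-Gamma(17/4, 565/8)
obs 5: x=5 → posterior Inverse-Gamma(19/4, 889/8)
obs 6: x=-1/2 → posterior Inverse-Gamma(21/4, 469/4)
obs 7: x=-3/2 → posterior Inverse-Gamma(23/4, 963/8)
obs 8: x=-2 → posterior Inverse-Gamma(25/4, 979/8)
obs 9: x=0 → posterior Inverse-Gamma(27/4, 1043/8)
obs 10: x=-4 → posterior Inverse-Gamma(29/4, 1043/8)
obs 11: x=0 → posterior Inverse-Gamma(31/4, 1107/8)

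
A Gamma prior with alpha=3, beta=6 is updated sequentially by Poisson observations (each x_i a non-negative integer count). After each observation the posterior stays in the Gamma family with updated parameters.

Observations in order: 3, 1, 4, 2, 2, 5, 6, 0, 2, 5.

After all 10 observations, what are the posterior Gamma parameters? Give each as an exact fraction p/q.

obs 1: x=3 → posterior Gamma(6, 7)
obs 2: x=1 → posterior Gamma(7, 8)
obs 3: x=4 → posterior Gamma(11, 9)
obs 4: x=2 → posterior Gamma(13, 10)
obs 5: x=2 → posterior Gamma(15, 11)
obs 6: x=5 → posterior Gamma(20, 12)
obs 7: x=6 → posterior Gamma(26, 13)
obs 8: x=0 → posterior Gamma(26, 14)
obs 9: x=2 → posterior Gamma(28, 15)
obs 10: x=5 → posterior Gamma(33, 16)

alpha=33, beta=16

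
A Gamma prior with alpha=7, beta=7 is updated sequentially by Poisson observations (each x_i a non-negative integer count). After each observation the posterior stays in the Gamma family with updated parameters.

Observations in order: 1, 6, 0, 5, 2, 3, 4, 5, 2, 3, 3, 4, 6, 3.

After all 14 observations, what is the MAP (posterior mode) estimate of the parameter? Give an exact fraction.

53/21

obs 1: x=1 → posterior Gamma(8, 8)
obs 2: x=6 → posterior Gamma(14, 9)
obs 3: x=0 → posterior Gamma(14, 10)
obs 4: x=5 → posterior Gamma(19, 11)
obs 5: x=2 → posterior Gamma(21, 12)
obs 6: x=3 → posterior Gamma(24, 13)
obs 7: x=4 → posterior Gamma(28, 14)
obs 8: x=5 → posterior Gamma(33, 15)
obs 9: x=2 → posterior Gamma(35, 16)
obs 10: x=3 → posterior Gamma(38, 17)
obs 11: x=3 → posterior Gamma(41, 18)
obs 12: x=4 → posterior Gamma(45, 19)
obs 13: x=6 → posterior Gamma(51, 20)
obs 14: x=3 → posterior Gamma(54, 21)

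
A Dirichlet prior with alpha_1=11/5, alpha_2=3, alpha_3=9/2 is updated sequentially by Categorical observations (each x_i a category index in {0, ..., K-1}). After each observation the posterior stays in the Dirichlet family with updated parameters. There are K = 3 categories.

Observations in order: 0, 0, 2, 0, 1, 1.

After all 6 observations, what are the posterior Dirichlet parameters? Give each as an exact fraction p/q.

alpha_1=26/5, alpha_2=5, alpha_3=11/2

obs 1: x=0 → posterior Dirichlet(16/5, 3, 9/2)
obs 2: x=0 → posterior Dirichlet(21/5, 3, 9/2)
obs 3: x=2 → posterior Dirichlet(21/5, 3, 11/2)
obs 4: x=0 → posterior Dirichlet(26/5, 3, 11/2)
obs 5: x=1 → posterior Dirichlet(26/5, 4, 11/2)
obs 6: x=1 → posterior Dirichlet(26/5, 5, 11/2)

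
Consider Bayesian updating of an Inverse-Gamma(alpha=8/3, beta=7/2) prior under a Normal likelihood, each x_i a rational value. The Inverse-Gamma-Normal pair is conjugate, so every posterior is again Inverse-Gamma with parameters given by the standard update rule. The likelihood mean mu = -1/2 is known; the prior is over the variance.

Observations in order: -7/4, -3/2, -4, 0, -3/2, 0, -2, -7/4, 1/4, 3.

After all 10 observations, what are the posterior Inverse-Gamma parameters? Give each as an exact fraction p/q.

alpha=23/3, beta=639/32

obs 1: x=-7/4 → posterior Inverse-Gamma(19/6, 137/32)
obs 2: x=-3/2 → posterior Inverse-Gamma(11/3, 153/32)
obs 3: x=-4 → posterior Inverse-Gamma(25/6, 349/32)
obs 4: x=0 → posterior Inverse-Gamma(14/3, 353/32)
obs 5: x=-3/2 → posterior Inverse-Gamma(31/6, 369/32)
obs 6: x=0 → posterior Inverse-Gamma(17/3, 373/32)
obs 7: x=-2 → posterior Inverse-Gamma(37/6, 409/32)
obs 8: x=-7/4 → posterior Inverse-Gamma(20/3, 217/16)
obs 9: x=1/4 → posterior Inverse-Gamma(43/6, 443/32)
obs 10: x=3 → posterior Inverse-Gamma(23/3, 639/32)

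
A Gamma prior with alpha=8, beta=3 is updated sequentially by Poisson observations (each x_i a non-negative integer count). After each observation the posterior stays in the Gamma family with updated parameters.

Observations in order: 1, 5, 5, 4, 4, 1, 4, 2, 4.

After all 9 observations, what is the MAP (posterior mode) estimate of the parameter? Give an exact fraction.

37/12

obs 1: x=1 → posterior Gamma(9, 4)
obs 2: x=5 → posterior Gamma(14, 5)
obs 3: x=5 → posterior Gamma(19, 6)
obs 4: x=4 → posterior Gamma(23, 7)
obs 5: x=4 → posterior Gamma(27, 8)
obs 6: x=1 → posterior Gamma(28, 9)
obs 7: x=4 → posterior Gamma(32, 10)
obs 8: x=2 → posterior Gamma(34, 11)
obs 9: x=4 → posterior Gamma(38, 12)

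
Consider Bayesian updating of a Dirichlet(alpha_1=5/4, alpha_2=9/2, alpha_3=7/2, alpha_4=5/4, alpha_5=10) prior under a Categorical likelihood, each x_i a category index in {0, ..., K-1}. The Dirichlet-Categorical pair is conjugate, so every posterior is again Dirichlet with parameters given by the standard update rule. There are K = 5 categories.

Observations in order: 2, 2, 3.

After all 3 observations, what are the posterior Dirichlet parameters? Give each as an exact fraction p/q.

alpha_1=5/4, alpha_2=9/2, alpha_3=11/2, alpha_4=9/4, alpha_5=10

obs 1: x=2 → posterior Dirichlet(5/4, 9/2, 9/2, 5/4, 10)
obs 2: x=2 → posterior Dirichlet(5/4, 9/2, 11/2, 5/4, 10)
obs 3: x=3 → posterior Dirichlet(5/4, 9/2, 11/2, 9/4, 10)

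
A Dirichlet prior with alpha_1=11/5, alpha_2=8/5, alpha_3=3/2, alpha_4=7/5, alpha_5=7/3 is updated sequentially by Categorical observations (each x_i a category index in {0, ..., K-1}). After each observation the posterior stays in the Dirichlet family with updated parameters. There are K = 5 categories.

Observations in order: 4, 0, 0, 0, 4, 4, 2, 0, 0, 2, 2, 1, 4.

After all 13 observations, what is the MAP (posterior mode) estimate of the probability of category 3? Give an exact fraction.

12/511

obs 1: x=4 → posterior Dirichlet(11/5, 8/5, 3/2, 7/5, 10/3)
obs 2: x=0 → posterior Dirichlet(16/5, 8/5, 3/2, 7/5, 10/3)
obs 3: x=0 → posterior Dirichlet(21/5, 8/5, 3/2, 7/5, 10/3)
obs 4: x=0 → posterior Dirichlet(26/5, 8/5, 3/2, 7/5, 10/3)
obs 5: x=4 → posterior Dirichlet(26/5, 8/5, 3/2, 7/5, 13/3)
obs 6: x=4 → posterior Dirichlet(26/5, 8/5, 3/2, 7/5, 16/3)
obs 7: x=2 → posterior Dirichlet(26/5, 8/5, 5/2, 7/5, 16/3)
obs 8: x=0 → posterior Dirichlet(31/5, 8/5, 5/2, 7/5, 16/3)
obs 9: x=0 → posterior Dirichlet(36/5, 8/5, 5/2, 7/5, 16/3)
obs 10: x=2 → posterior Dirichlet(36/5, 8/5, 7/2, 7/5, 16/3)
obs 11: x=2 → posterior Dirichlet(36/5, 8/5, 9/2, 7/5, 16/3)
obs 12: x=1 → posterior Dirichlet(36/5, 13/5, 9/2, 7/5, 16/3)
obs 13: x=4 → posterior Dirichlet(36/5, 13/5, 9/2, 7/5, 19/3)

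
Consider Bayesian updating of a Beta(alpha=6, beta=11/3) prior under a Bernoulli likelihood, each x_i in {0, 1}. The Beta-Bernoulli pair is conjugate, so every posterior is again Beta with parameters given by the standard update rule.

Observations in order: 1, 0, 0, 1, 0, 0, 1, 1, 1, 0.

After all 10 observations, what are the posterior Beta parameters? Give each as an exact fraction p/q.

alpha=11, beta=26/3

obs 1: x=1 → posterior Beta(7, 11/3)
obs 2: x=0 → posterior Beta(7, 14/3)
obs 3: x=0 → posterior Beta(7, 17/3)
obs 4: x=1 → posterior Beta(8, 17/3)
obs 5: x=0 → posterior Beta(8, 20/3)
obs 6: x=0 → posterior Beta(8, 23/3)
obs 7: x=1 → posterior Beta(9, 23/3)
obs 8: x=1 → posterior Beta(10, 23/3)
obs 9: x=1 → posterior Beta(11, 23/3)
obs 10: x=0 → posterior Beta(11, 26/3)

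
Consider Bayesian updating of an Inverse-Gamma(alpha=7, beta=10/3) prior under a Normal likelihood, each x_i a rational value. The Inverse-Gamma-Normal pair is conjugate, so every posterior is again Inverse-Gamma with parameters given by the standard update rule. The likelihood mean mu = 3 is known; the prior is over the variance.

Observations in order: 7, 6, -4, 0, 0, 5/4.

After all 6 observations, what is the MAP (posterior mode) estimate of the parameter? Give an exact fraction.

obs 1: x=7 → posterior Inverse-Gamma(15/2, 34/3)
obs 2: x=6 → posterior Inverse-Gamma(8, 95/6)
obs 3: x=-4 → posterior Inverse-Gamma(17/2, 121/3)
obs 4: x=0 → posterior Inverse-Gamma(9, 269/6)
obs 5: x=0 → posterior Inverse-Gamma(19/2, 148/3)
obs 6: x=5/4 → posterior Inverse-Gamma(10, 4883/96)

4883/1056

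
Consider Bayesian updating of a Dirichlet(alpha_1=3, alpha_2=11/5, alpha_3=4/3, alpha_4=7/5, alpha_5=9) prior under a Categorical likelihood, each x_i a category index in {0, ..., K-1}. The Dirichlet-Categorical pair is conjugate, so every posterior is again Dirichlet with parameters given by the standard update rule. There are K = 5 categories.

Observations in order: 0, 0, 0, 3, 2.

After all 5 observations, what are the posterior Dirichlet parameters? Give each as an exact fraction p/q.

alpha_1=6, alpha_2=11/5, alpha_3=7/3, alpha_4=12/5, alpha_5=9

obs 1: x=0 → posterior Dirichlet(4, 11/5, 4/3, 7/5, 9)
obs 2: x=0 → posterior Dirichlet(5, 11/5, 4/3, 7/5, 9)
obs 3: x=0 → posterior Dirichlet(6, 11/5, 4/3, 7/5, 9)
obs 4: x=3 → posterior Dirichlet(6, 11/5, 4/3, 12/5, 9)
obs 5: x=2 → posterior Dirichlet(6, 11/5, 7/3, 12/5, 9)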